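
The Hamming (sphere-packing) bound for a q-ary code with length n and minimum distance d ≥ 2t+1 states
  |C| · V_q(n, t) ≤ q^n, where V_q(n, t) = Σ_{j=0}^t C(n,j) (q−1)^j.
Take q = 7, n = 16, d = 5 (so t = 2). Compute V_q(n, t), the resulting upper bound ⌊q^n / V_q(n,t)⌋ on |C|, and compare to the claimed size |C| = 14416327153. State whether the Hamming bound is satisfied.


V_q(n, t) = 4417, q^n = 33232930569601, Hamming bound = 7523869270, |C| = 14416327153 > bound (violated).

Step 1: Compute V_q(n, t) = Σ_{j=0}^2 C(n, j) (q−1)^j.
  j = 0: C(16,0)·(6)^0 = 1·1 = 1.
  j = 1: C(16,1)·(6)^1 = 16·6 = 96.
  j = 2: C(16,2)·(6)^2 = 120·36 = 4320.
  V_q(n, t) = 1 + 96 + 4320 = 4417.
Step 2: q^n = 7^16 = 33232930569601.
Step 3: Hamming bound ⌊q^n / V_q(n,t)⌋ = ⌊33232930569601/4417⌋ = 7523869270.
Step 4: Compare |C| = 14416327153 to 7523869270: violated.
The claimed |C| lies above the Hamming bound, so no 7-ary code of length 16 with d ≥ 5 can have 14416327153 codewords.


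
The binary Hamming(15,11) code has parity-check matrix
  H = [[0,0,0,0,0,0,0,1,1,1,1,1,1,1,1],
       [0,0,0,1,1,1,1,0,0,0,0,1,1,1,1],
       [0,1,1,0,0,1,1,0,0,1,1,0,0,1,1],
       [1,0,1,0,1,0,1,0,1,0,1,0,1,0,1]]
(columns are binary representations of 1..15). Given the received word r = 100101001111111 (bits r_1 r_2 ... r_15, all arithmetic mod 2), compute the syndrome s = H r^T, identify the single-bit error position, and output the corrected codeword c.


s = (1, 0, 1, 1)^T, error position = 11, corrected codeword c = 100101001101111

Compute s = H r^T mod 2 one row at a time:
  s_1 = 0 + 1 + 1 + 1 + 1 + 1 + 1 + 1 = 7 ≡ 1 (mod 2).
  s_2 = 1 + 0 + 1 + 0 + 1 + 1 + 1 + 1 = 6 ≡ 0 (mod 2).
  s_3 = 0 + 0 + 1 + 0 + 1 + 1 + 1 + 1 = 5 ≡ 1 (mod 2).
  s_4 = 1 + 0 + 0 + 0 + 1 + 1 + 1 + 1 = 5 ≡ 1 (mod 2).
s = (1, 0, 1, 1)^T — this equals column 11 of H (binary 1011), so error is at position 11.
Correct: flip bit 11 of r = 100101001111111 to get c = 100101001101111.


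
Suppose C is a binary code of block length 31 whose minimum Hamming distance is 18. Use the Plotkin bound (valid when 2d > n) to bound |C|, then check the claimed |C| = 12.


Plotkin bound M ≤ 6; given |C| = 12 > bound (violated).

Check applicability: 2d = 36, n = 31.
2d − n = 5 > 0, so Plotkin applies.
Compute d/(2d−n) = 18/5 ≈ 3.6000.
⌊d/(2d−n)⌋ = 3.
Plotkin bound: M ≤ 2·3 = 6.
Given |C| = 12, check: VIOLATED.
This |C| is above the Plotkin bound, so no binary code with n = 31, d = 18 and 12 codewords exists.


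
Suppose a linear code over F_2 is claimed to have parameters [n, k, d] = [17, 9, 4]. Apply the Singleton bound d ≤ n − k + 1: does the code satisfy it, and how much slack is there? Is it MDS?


Singleton RHS = n − k + 1 = 9, slack = 5, bound satisfied, not MDS.

Singleton bound: d ≤ n − k + 1.
Here n = 17, k = 9, so n − k + 1 = 9.
Given d = 4, check d ≤ 9: YES.
Slack = (n − k + 1) − d = 5.
The code is NOT MDS (slack = 5 > 0).
Description: the claimed parameters are [17, 9, 4]_2; such a code would be non-MDS.


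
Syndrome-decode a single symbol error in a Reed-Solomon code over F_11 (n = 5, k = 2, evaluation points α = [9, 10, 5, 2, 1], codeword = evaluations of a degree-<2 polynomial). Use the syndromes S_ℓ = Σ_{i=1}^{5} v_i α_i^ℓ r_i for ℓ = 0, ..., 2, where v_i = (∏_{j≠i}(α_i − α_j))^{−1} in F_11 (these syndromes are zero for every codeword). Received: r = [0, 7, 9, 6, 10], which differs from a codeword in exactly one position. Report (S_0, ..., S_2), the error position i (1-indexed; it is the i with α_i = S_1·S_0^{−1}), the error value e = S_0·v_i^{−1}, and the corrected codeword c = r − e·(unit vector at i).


S = (9, 1, 5), error at position 3, error magnitude e = 4, c = [0, 7, 5, 6, 10].

Step 1: column multipliers v_i = (∏_{j≠i}(α_i − α_j))^{−1} mod 11.
  i = 1 (α = 9): (9−10)(9−5)(9−2)(9−1) = (−1)·4·7·8 = −224 ≡ 7, so v_1 = 7^{−1} = 8 (mod 11).
  i = 2 (α = 10): (10−9)(10−5)(10−2)(10−1) = 1·5·8·9 = 360 ≡ 8, so v_2 = 8^{−1} = 7 (mod 11).
  i = 3 (α = 5): (5−9)(5−10)(5−2)(5−1) = (−4)·(−5)·3·4 = 240 ≡ 9, so v_3 = 9^{−1} = 5 (mod 11).
  i = 4 (α = 2): (2−9)(2−10)(2−5)(2−1) = (−7)·(−8)·(−3)·1 = −168 ≡ 8, so v_4 = 8^{−1} = 7 (mod 11).
  i = 5 (α = 1): (1−9)(1−10)(1−5)(1−2) = (−8)·(−9)·(−4)·(−1) = 288 ≡ 2, so v_5 = 2^{−1} = 6 (mod 11).
  v = [8, 7, 5, 7, 6].
Step 2: syndromes of r = [0, 7, 9, 6, 10] (all sums mod 11).
  S_0 = Σ v_i r_i = 8·0 + 7·7 + 5·9 + 7·6 + 6·10 = 196 ≡ 9.
  S_1 = Σ v_i α_i r_i = 8·9·0 + 7·10·7 + 5·5·9 + 7·2·6 + 6·1·10 = 859 ≡ 1.
  α_i^2 mod 11 = [4, 1, 3, 4, 1].
  S_2 = Σ v_i α_i^2 r_i = 8·4·0 + 7·1·7 + 5·3·9 + 7·4·6 + 6·1·10 = 412 ≡ 5.
  S = (9, 1, 5) ≠ 0, so r is not a codeword (an error is present).
Step 3: locate the error. For a single error e at position i, S_ℓ = v_i·e·α_i^ℓ, so α_err = S_1/S_0.
  S_0^{−1} = 9^{−1} = 5 (mod 11), so α_err = 1·5 = 5 ≡ 5 = α_3. Error position i = 3.
  Consistency check: S_2/S_1 = 5·1 = 5 ≡ 5 = α_err ✓ (single-error assumption holds).
Step 4: error magnitude e = S_0/v_3 = S_0·∏_{j≠3}(α_3 − α_j) = 9·9 = 81 ≡ 4 (mod 11).
Step 5: correct position 3: c_3 = r_3 − e = 9 − 4 ≡ 5 (mod 11). Hence c = [0, 7, 5, 6, 10].
  Check: interpolating c through the α_i gives m(x) = 3 + 7·x (degree < 2) with m(α_i) = c_i for every i, so c is indeed a codeword.


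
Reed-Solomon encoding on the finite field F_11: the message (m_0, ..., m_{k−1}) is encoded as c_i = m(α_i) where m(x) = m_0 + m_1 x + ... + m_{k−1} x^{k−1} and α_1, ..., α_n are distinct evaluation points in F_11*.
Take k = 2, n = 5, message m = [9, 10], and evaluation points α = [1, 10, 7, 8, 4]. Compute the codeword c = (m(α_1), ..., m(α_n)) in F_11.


c = [8, 10, 2, 1, 5]

Message polynomial: m(x) = 9 + 10·x (mod 11).
For each evaluation point α_i, compute m(α_i) mod 11:
  α_1 = 1: Horner steps 10 → 8, so m(1) = 8.
  α_2 = 10: Horner steps 10 → 10, so m(10) = 10.
  α_3 = 7: Horner steps 10 → 2, so m(7) = 2.
  α_4 = 8: Horner steps 10 → 1, so m(8) = 1.
  α_5 = 4: Horner steps 10 → 5, so m(4) = 5.
Codeword c = [8, 10, 2, 1, 5] ∈ F_11^5.


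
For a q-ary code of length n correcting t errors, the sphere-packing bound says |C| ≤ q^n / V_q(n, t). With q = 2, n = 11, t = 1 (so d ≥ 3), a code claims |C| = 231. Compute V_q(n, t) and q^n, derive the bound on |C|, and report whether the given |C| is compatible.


V_q(n, t) = 12, q^n = 2048, Hamming bound = 170, |C| = 231 > bound (violated).

Step 1: Compute V_q(n, t) = Σ_{j=0}^1 C(n, j) (q−1)^j.
  j = 0: C(11,0)·(1)^0 = 1·1 = 1.
  j = 1: C(11,1)·(1)^1 = 11·1 = 11.
  V_q(n, t) = 1 + 11 = 12.
Step 2: q^n = 2^11 = 2048.
Step 3: Hamming bound ⌊q^n / V_q(n,t)⌋ = ⌊2048/12⌋ = 170.
Step 4: Compare |C| = 231 to 170: violated.
The claimed |C| lies above the Hamming bound, so no 2-ary code of length 11 with d ≥ 3 can have 231 codewords.


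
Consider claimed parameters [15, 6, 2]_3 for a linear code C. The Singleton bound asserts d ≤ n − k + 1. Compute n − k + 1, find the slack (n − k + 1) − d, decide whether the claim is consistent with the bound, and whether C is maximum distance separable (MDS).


Singleton RHS = n − k + 1 = 10, slack = 8, bound satisfied, not MDS.

Singleton bound: d ≤ n − k + 1.
Here n = 15, k = 6, so n − k + 1 = 10.
Given d = 2, check d ≤ 10: YES.
Slack = (n − k + 1) − d = 8.
The code is NOT MDS (slack = 8 > 0).
Description: the claimed parameters are [15, 6, 2]_3; such a code would be non-MDS.


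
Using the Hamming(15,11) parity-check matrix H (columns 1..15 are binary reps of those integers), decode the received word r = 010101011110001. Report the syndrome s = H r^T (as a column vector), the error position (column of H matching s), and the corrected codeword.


s = (1, 1, 1, 1)^T, error position = 15, corrected codeword c = 010101011110000

Compute s = H r^T mod 2 one row at a time:
  s_1 = 1 + 1 + 1 + 1 + 0 + 0 + 0 + 1 = 5 ≡ 1 (mod 2).
  s_2 = 1 + 0 + 1 + 0 + 0 + 0 + 0 + 1 = 3 ≡ 1 (mod 2).
  s_3 = 1 + 0 + 1 + 0 + 1 + 1 + 0 + 1 = 5 ≡ 1 (mod 2).
  s_4 = 0 + 0 + 0 + 0 + 1 + 1 + 0 + 1 = 3 ≡ 1 (mod 2).
s = (1, 1, 1, 1)^T — this equals column 15 of H (binary 1111), so error is at position 15.
Correct: flip bit 15 of r = 010101011110001 to get c = 010101011110000.


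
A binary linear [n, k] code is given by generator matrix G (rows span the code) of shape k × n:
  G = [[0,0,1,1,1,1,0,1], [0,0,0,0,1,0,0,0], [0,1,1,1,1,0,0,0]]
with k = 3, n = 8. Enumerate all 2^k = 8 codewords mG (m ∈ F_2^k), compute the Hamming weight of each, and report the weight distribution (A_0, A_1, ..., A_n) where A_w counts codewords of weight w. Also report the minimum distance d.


Weight distribution: A_0 = 1, A_1 = 1, A_3 = 2, A_4 = 3, A_5 = 1. Minimum distance d = 1.

Enumerate all 2^3 = 8 messages m ∈ F_2^3.
For each, compute codeword c = mG in F_2^8, then tally its weight.
  m = 000 → c = 00000000, weight = 0.
  m = 100 → c = 00111101, weight = 5.
  m = 010 → c = 00001000, weight = 1.
  m = 110 → c = 00110101, weight = 4.
  m = 001 → c = 01111000, weight = 4.
  m = 101 → c = 01000101, weight = 3.
  m = 011 → c = 01110000, weight = 3.
  m = 111 → c = 01001101, weight = 4.
Tally weights:
  weight 0: 1 codewords.
  weight 1: 1 codewords.
  weight 3: 2 codewords.
  weight 4: 3 codewords.
  weight 5: 1 codewords.
Minimum distance d = smallest w > 0 with A_w > 0 = 1.
Sanity: Σ A_w = 8 = 2^3 = 8 ✓.


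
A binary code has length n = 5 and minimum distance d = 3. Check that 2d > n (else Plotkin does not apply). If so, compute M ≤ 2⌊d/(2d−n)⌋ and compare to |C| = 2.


Plotkin bound M ≤ 6; given |C| = 2 ≤ bound (satisfied).

Check applicability: 2d = 6, n = 5.
2d − n = 1 > 0, so Plotkin applies.
Compute d/(2d−n) = 3/1 ≈ 3.0000.
⌊d/(2d−n)⌋ = 3.
Plotkin bound: M ≤ 2·3 = 6.
Given |C| = 2, check: satisfied.
This |C| is below the Plotkin bound.


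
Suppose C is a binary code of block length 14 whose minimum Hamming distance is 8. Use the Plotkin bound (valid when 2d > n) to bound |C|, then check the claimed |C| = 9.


Plotkin bound M ≤ 8; given |C| = 9 > bound (violated).

Check applicability: 2d = 16, n = 14.
2d − n = 2 > 0, so Plotkin applies.
Compute d/(2d−n) = 8/2 ≈ 4.0000.
⌊d/(2d−n)⌋ = 4.
Plotkin bound: M ≤ 2·4 = 8.
Given |C| = 9, check: VIOLATED.
This |C| is above the Plotkin bound, so no binary code with n = 14, d = 8 and 9 codewords exists.


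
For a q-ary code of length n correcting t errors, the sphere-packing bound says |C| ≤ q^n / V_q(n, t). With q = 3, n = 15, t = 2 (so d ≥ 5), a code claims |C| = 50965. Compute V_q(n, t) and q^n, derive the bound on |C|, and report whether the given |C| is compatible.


V_q(n, t) = 451, q^n = 14348907, Hamming bound = 31815, |C| = 50965 > bound (violated).

Step 1: Compute V_q(n, t) = Σ_{j=0}^2 C(n, j) (q−1)^j.
  j = 0: C(15,0)·(2)^0 = 1·1 = 1.
  j = 1: C(15,1)·(2)^1 = 15·2 = 30.
  j = 2: C(15,2)·(2)^2 = 105·4 = 420.
  V_q(n, t) = 1 + 30 + 420 = 451.
Step 2: q^n = 3^15 = 14348907.
Step 3: Hamming bound ⌊q^n / V_q(n,t)⌋ = ⌊14348907/451⌋ = 31815.
Step 4: Compare |C| = 50965 to 31815: violated.
The claimed |C| lies above the Hamming bound, so no 3-ary code of length 15 with d ≥ 5 can have 50965 codewords.


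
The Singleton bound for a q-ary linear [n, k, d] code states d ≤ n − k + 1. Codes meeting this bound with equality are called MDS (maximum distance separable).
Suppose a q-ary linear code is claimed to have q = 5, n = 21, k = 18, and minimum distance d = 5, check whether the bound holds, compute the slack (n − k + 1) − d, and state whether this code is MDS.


Singleton RHS = n − k + 1 = 4, slack = -1, bound violated (no such code; not MDS).

Singleton bound: d ≤ n − k + 1.
Here n = 21, k = 18, so n − k + 1 = 4.
Given d = 5, check d ≤ 4: NO.
Slack = (n − k + 1) − d = -1.
The slack is negative: d = 5 exceeds n − k + 1 = 4 by 1, so the Singleton bound is violated and no linear [21, 18, 5]_5 code can exist. In particular it is not MDS (MDS requires d = n − k + 1 exactly).
Description: the claimed parameters are [21, 18, 5]_5; such a code would be impossible (violates the Singleton bound).


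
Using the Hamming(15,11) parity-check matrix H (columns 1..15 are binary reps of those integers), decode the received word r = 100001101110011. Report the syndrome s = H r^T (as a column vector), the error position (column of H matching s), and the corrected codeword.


s = (1, 0, 0, 1)^T, error position = 9, corrected codeword c = 100001100110011

Compute s = H r^T mod 2 one row at a time:
  s_1 = 0 + 1 + 1 + 1 + 0 + 0 + 1 + 1 = 5 ≡ 1 (mod 2).
  s_2 = 0 + 0 + 1 + 1 + 0 + 0 + 1 + 1 = 4 ≡ 0 (mod 2).
  s_3 = 0 + 0 + 1 + 1 + 1 + 1 + 1 + 1 = 6 ≡ 0 (mod 2).
  s_4 = 1 + 0 + 0 + 1 + 1 + 1 + 0 + 1 = 5 ≡ 1 (mod 2).
s = (1, 0, 0, 1)^T — this equals column 9 of H (binary 1001), so error is at position 9.
Correct: flip bit 9 of r = 100001101110011 to get c = 100001100110011.


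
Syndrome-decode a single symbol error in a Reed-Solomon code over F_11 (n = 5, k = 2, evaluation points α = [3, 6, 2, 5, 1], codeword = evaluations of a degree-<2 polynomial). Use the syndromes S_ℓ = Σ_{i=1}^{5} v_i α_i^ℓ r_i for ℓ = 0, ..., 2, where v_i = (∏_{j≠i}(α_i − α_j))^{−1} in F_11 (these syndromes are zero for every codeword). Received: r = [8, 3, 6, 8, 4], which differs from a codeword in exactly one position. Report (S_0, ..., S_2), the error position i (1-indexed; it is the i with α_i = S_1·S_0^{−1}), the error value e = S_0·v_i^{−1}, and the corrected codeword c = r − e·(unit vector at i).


S = (2, 10, 6), error at position 4, error magnitude e = 7, c = [8, 3, 6, 1, 4].

Step 1: column multipliers v_i = (∏_{j≠i}(α_i − α_j))^{−1} mod 11.
  i = 1 (α = 3): (3−6)(3−2)(3−5)(3−1) = (−3)·1·(−2)·2 = 12 ≡ 1, so v_1 = 1^{−1} = 1 (mod 11).
  i = 2 (α = 6): (6−3)(6−2)(6−5)(6−1) = 3·4·1·5 = 60 ≡ 5, so v_2 = 5^{−1} = 9 (mod 11).
  i = 3 (α = 2): (2−3)(2−6)(2−5)(2−1) = (−1)·(−4)·(−3)·1 = −12 ≡ 10, so v_3 = 10^{−1} = 10 (mod 11).
  i = 4 (α = 5): (5−3)(5−6)(5−2)(5−1) = 2·(−1)·3·4 = −24 ≡ 9, so v_4 = 9^{−1} = 5 (mod 11).
  i = 5 (α = 1): (1−3)(1−6)(1−2)(1−5) = (−2)·(−5)·(−1)·(−4) = 40 ≡ 7, so v_5 = 7^{−1} = 8 (mod 11).
  v = [1, 9, 10, 5, 8].
Step 2: syndromes of r = [8, 3, 6, 8, 4] (all sums mod 11).
  S_0 = Σ v_i r_i = 1·8 + 9·3 + 10·6 + 5·8 + 8·4 = 167 ≡ 2.
  S_1 = Σ v_i α_i r_i = 1·3·8 + 9·6·3 + 10·2·6 + 5·5·8 + 8·1·4 = 538 ≡ 10.
  α_i^2 mod 11 = [9, 3, 4, 3, 1].
  S_2 = Σ v_i α_i^2 r_i = 1·9·8 + 9·3·3 + 10·4·6 + 5·3·8 + 8·1·4 = 545 ≡ 6.
  S = (2, 10, 6) ≠ 0, so r is not a codeword (an error is present).
Step 3: locate the error. For a single error e at position i, S_ℓ = v_i·e·α_i^ℓ, so α_err = S_1/S_0.
  S_0^{−1} = 2^{−1} = 6 (mod 11), so α_err = 10·6 = 60 ≡ 5 = α_4. Error position i = 4.
  Consistency check: S_2/S_1 = 6·10 = 60 ≡ 5 = α_err ✓ (single-error assumption holds).
Step 4: error magnitude e = S_0/v_4 = S_0·∏_{j≠4}(α_4 − α_j) = 2·9 = 18 ≡ 7 (mod 11).
Step 5: correct position 4: c_4 = r_4 − e = 8 − 7 ≡ 1 (mod 11). Hence c = [8, 3, 6, 1, 4].
  Check: interpolating c through the α_i gives m(x) = 2 + 2·x (degree < 2) with m(α_i) = c_i for every i, so c is indeed a codeword.


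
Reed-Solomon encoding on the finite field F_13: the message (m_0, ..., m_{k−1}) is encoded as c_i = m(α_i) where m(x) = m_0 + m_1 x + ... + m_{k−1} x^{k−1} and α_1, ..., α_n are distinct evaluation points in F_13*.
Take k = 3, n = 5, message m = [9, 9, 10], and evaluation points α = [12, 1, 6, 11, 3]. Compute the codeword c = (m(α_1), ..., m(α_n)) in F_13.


c = [10, 2, 7, 5, 9]

Message polynomial: m(x) = 9 + 9·x + 10·x^2 (mod 13).
For each evaluation point α_i, compute m(α_i) mod 13:
  α_1 = 12: Horner steps 10 → 12 → 10, so m(12) = 10.
  α_2 = 1: Horner steps 10 → 6 → 2, so m(1) = 2.
  α_3 = 6: Horner steps 10 → 4 → 7, so m(6) = 7.
  α_4 = 11: Horner steps 10 → 2 → 5, so m(11) = 5.
  α_5 = 3: Horner steps 10 → 0 → 9, so m(3) = 9.
Codeword c = [10, 2, 7, 5, 9] ∈ F_13^5.


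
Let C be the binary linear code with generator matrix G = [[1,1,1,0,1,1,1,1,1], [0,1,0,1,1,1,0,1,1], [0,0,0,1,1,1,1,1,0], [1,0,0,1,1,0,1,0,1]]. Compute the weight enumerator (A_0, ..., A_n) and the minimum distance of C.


Weight distribution: A_0 = 1, A_3 = 2, A_4 = 4, A_5 = 6, A_6 = 2, A_8 = 1. Minimum distance d = 3.

Enumerate all 2^4 = 16 messages m ∈ F_2^4.
For each, compute codeword c = mG in F_2^9, then tally its weight.
  m = 0000 → c = 000000000, weight = 0.
  m = 1000 → c = 111011111, weight = 8.
  m = 0100 → c = 010111011, weight = 6.
  m = 1100 → c = 101100100, weight = 4.
  m = 0010 → c = 000111110, weight = 5.
  m = 1010 → c = 111100001, weight = 5.
  m = 0110 → c = 010000101, weight = 3.
  m = 1110 → c = 101011010, weight = 5.
  m = 0001 → c = 100110101, weight = 5.
  m = 1001 → c = 011101010, weight = 5.
  m = 0101 → c = 110001110, weight = 5.
  m = 1101 → c = 001010001, weight = 3.
  m = 0011 → c = 100001011, weight = 4.
  m = 1011 → c = 011010100, weight = 4.
  m = 0111 → c = 110110000, weight = 4.
  m = 1111 → c = 001101111, weight = 6.
Tally weights:
  weight 0: 1 codewords.
  weight 3: 2 codewords.
  weight 4: 4 codewords.
  weight 5: 6 codewords.
  weight 6: 2 codewords.
  weight 8: 1 codewords.
Minimum distance d = smallest w > 0 with A_w > 0 = 3.
Sanity: Σ A_w = 16 = 2^4 = 16 ✓.


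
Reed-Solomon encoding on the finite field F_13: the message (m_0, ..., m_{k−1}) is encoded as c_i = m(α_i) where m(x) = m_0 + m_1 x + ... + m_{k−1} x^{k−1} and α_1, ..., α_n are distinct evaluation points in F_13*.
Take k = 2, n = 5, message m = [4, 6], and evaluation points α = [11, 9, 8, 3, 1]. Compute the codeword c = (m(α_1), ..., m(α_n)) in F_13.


c = [5, 6, 0, 9, 10]

Message polynomial: m(x) = 4 + 6·x (mod 13).
For each evaluation point α_i, compute m(α_i) mod 13:
  α_1 = 11: Horner steps 6 → 5, so m(11) = 5.
  α_2 = 9: Horner steps 6 → 6, so m(9) = 6.
  α_3 = 8: Horner steps 6 → 0, so m(8) = 0.
  α_4 = 3: Horner steps 6 → 9, so m(3) = 9.
  α_5 = 1: Horner steps 6 → 10, so m(1) = 10.
Codeword c = [5, 6, 0, 9, 10] ∈ F_13^5.


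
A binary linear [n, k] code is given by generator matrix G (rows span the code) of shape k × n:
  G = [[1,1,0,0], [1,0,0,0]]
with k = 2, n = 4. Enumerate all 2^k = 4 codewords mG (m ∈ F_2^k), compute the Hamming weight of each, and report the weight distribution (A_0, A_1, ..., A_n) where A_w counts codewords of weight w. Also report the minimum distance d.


Weight distribution: A_0 = 1, A_1 = 2, A_2 = 1. Minimum distance d = 1.

Enumerate all 2^2 = 4 messages m ∈ F_2^2.
For each, compute codeword c = mG in F_2^4, then tally its weight.
  m = 00 → c = 0000, weight = 0.
  m = 10 → c = 1100, weight = 2.
  m = 01 → c = 1000, weight = 1.
  m = 11 → c = 0100, weight = 1.
Tally weights:
  weight 0: 1 codewords.
  weight 1: 2 codewords.
  weight 2: 1 codewords.
Minimum distance d = smallest w > 0 with A_w > 0 = 1.
Sanity: Σ A_w = 4 = 2^2 = 4 ✓.


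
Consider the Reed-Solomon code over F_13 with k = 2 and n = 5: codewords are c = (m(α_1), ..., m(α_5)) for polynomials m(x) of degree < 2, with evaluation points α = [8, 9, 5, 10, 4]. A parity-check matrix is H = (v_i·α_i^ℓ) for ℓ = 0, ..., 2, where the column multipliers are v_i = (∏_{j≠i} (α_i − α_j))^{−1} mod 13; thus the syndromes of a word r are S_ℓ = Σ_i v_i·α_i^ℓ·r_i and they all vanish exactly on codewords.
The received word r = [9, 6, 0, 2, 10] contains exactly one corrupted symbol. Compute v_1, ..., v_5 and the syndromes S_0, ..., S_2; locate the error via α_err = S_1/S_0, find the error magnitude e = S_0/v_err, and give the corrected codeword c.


S = (12, 4, 10), error at position 2, error magnitude e = 7, c = [9, 12, 0, 2, 10].

Step 1: column multipliers v_i = (∏_{j≠i}(α_i − α_j))^{−1} mod 13.
  i = 1 (α = 8): (8−9)(8−5)(8−10)(8−4) = (−1)·3·(−2)·4 = 24 ≡ 11, so v_1 = 11^{−1} = 6 (mod 13).
  i = 2 (α = 9): (9−8)(9−5)(9−10)(9−4) = 1·4·(−1)·5 = −20 ≡ 6, so v_2 = 6^{−1} = 11 (mod 13).
  i = 3 (α = 5): (5−8)(5−9)(5−10)(5−4) = (−3)·(−4)·(−5)·1 = −60 ≡ 5, so v_3 = 5^{−1} = 8 (mod 13).
  i = 4 (α = 10): (10−8)(10−9)(10−5)(10−4) = 2·1·5·6 = 60 ≡ 8, so v_4 = 8^{−1} = 5 (mod 13).
  i = 5 (α = 4): (4−8)(4−9)(4−5)(4−10) = (−4)·(−5)·(−1)·(−6) = 120 ≡ 3, so v_5 = 3^{−1} = 9 (mod 13).
  v = [6, 11, 8, 5, 9].
Step 2: syndromes of r = [9, 6, 0, 2, 10] (all sums mod 13).
  S_0 = Σ v_i r_i = 6·9 + 11·6 + 8·0 + 5·2 + 9·10 = 220 ≡ 12.
  S_1 = Σ v_i α_i r_i = 6·8·9 + 11·9·6 + 8·5·0 + 5·10·2 + 9·4·10 = 1486 ≡ 4.
  α_i^2 mod 13 = [12, 3, 12, 9, 3].
  S_2 = Σ v_i α_i^2 r_i = 6·12·9 + 11·3·6 + 8·12·0 + 5·9·2 + 9·3·10 = 1206 ≡ 10.
  S = (12, 4, 10) ≠ 0, so r is not a codeword (an error is present).
Step 3: locate the error. For a single error e at position i, S_ℓ = v_i·e·α_i^ℓ, so α_err = S_1/S_0.
  S_0^{−1} = 12^{−1} = 12 (mod 13), so α_err = 4·12 = 48 ≡ 9 = α_2. Error position i = 2.
  Consistency check: S_2/S_1 = 10·10 = 100 ≡ 9 = α_err ✓ (single-error assumption holds).
Step 4: error magnitude e = S_0/v_2 = S_0·∏_{j≠2}(α_2 − α_j) = 12·6 = 72 ≡ 7 (mod 13).
Step 5: correct position 2: c_2 = r_2 − e = 6 − 7 ≡ 12 (mod 13). Hence c = [9, 12, 0, 2, 10].
  Check: interpolating c through the α_i gives m(x) = 11 + 3·x (degree < 2) with m(α_i) = c_i for every i, so c is indeed a codeword.


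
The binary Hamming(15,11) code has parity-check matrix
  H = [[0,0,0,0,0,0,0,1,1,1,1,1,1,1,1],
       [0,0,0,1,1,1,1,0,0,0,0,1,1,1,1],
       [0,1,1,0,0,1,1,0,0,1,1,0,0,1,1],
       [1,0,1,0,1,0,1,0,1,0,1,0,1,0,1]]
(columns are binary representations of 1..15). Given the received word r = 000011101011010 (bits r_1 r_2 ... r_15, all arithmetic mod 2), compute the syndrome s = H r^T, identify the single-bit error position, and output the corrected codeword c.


s = (0, 1, 0, 0)^T, error position = 4, corrected codeword c = 000111101011010

Compute s = H r^T mod 2 one row at a time:
  s_1 = 0 + 1 + 0 + 1 + 1 + 0 + 1 + 0 = 4 ≡ 0 (mod 2).
  s_2 = 0 + 1 + 1 + 1 + 1 + 0 + 1 + 0 = 5 ≡ 1 (mod 2).
  s_3 = 0 + 0 + 1 + 1 + 0 + 1 + 1 + 0 = 4 ≡ 0 (mod 2).
  s_4 = 0 + 0 + 1 + 1 + 1 + 1 + 0 + 0 = 4 ≡ 0 (mod 2).
s = (0, 1, 0, 0)^T — this equals column 4 of H (binary 0100), so error is at position 4.
Correct: flip bit 4 of r = 000011101011010 to get c = 000111101011010.


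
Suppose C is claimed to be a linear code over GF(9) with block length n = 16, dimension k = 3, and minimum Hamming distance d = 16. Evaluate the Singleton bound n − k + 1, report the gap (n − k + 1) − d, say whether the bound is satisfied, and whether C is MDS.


Singleton RHS = n − k + 1 = 14, slack = -2, bound violated (no such code; not MDS).

Singleton bound: d ≤ n − k + 1.
Here n = 16, k = 3, so n − k + 1 = 14.
Given d = 16, check d ≤ 14: NO.
Slack = (n − k + 1) − d = -2.
The slack is negative: d = 16 exceeds n − k + 1 = 14 by 2, so the Singleton bound is violated and no linear [16, 3, 16]_9 code can exist. In particular it is not MDS (MDS requires d = n − k + 1 exactly).
Description: the claimed parameters are [16, 3, 16]_9; such a code would be impossible (violates the Singleton bound).


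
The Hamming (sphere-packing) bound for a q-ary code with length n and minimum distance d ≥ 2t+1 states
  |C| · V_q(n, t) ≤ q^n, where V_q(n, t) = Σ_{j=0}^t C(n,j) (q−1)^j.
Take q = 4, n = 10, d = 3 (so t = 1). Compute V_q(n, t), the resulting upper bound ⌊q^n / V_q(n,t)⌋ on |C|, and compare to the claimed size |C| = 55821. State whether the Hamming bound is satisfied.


V_q(n, t) = 31, q^n = 1048576, Hamming bound = 33825, |C| = 55821 > bound (violated).

Step 1: Compute V_q(n, t) = Σ_{j=0}^1 C(n, j) (q−1)^j.
  j = 0: C(10,0)·(3)^0 = 1·1 = 1.
  j = 1: C(10,1)·(3)^1 = 10·3 = 30.
  V_q(n, t) = 1 + 30 = 31.
Step 2: q^n = 4^10 = 1048576.
Step 3: Hamming bound ⌊q^n / V_q(n,t)⌋ = ⌊1048576/31⌋ = 33825.
Step 4: Compare |C| = 55821 to 33825: violated.
The claimed |C| lies above the Hamming bound, so no 4-ary code of length 10 with d ≥ 3 can have 55821 codewords.


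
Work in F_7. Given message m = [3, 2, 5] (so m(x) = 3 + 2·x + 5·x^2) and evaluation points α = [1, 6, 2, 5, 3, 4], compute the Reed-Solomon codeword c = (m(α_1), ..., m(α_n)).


c = [3, 6, 6, 5, 5, 0]

Message polynomial: m(x) = 3 + 2·x + 5·x^2 (mod 7).
For each evaluation point α_i, compute m(α_i) mod 7:
  α_1 = 1: Horner steps 5 → 0 → 3, so m(1) = 3.
  α_2 = 6: Horner steps 5 → 4 → 6, so m(6) = 6.
  α_3 = 2: Horner steps 5 → 5 → 6, so m(2) = 6.
  α_4 = 5: Horner steps 5 → 6 → 5, so m(5) = 5.
  α_5 = 3: Horner steps 5 → 3 → 5, so m(3) = 5.
  α_6 = 4: Horner steps 5 → 1 → 0, so m(4) = 0.
Codeword c = [3, 6, 6, 5, 5, 0] ∈ F_7^6.


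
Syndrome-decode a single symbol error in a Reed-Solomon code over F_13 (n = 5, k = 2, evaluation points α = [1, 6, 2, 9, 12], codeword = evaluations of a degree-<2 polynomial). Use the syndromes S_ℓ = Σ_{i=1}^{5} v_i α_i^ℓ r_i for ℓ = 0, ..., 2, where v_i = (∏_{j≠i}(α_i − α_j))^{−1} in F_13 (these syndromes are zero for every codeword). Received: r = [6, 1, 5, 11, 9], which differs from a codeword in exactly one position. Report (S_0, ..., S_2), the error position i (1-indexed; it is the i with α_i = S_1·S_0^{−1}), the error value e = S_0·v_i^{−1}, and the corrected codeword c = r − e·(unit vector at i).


S = (10, 3, 10), error at position 5, error magnitude e = 1, c = [6, 1, 5, 11, 8].

Step 1: column multipliers v_i = (∏_{j≠i}(α_i − α_j))^{−1} mod 13.
  i = 1 (α = 1): (1−6)(1−2)(1−9)(1−12) = (−5)·(−1)·(−8)·(−11) = 440 ≡ 11, so v_1 = 11^{−1} = 6 (mod 13).
  i = 2 (α = 6): (6−1)(6−2)(6−9)(6−12) = 5·4·(−3)·(−6) = 360 ≡ 9, so v_2 = 9^{−1} = 3 (mod 13).
  i = 3 (α = 2): (2−1)(2−6)(2−9)(2−12) = 1·(−4)·(−7)·(−10) = −280 ≡ 6, so v_3 = 6^{−1} = 11 (mod 13).
  i = 4 (α = 9): (9−1)(9−6)(9−2)(9−12) = 8·3·7·(−3) = −504 ≡ 3, so v_4 = 3^{−1} = 9 (mod 13).
  i = 5 (α = 12): (12−1)(12−6)(12−2)(12−9) = 11·6·10·3 = 1980 ≡ 4, so v_5 = 4^{−1} = 10 (mod 13).
  v = [6, 3, 11, 9, 10].
Step 2: syndromes of r = [6, 1, 5, 11, 9] (all sums mod 13).
  S_0 = Σ v_i r_i = 6·6 + 3·1 + 11·5 + 9·11 + 10·9 = 283 ≡ 10.
  S_1 = Σ v_i α_i r_i = 6·1·6 + 3·6·1 + 11·2·5 + 9·9·11 + 10·12·9 = 2135 ≡ 3.
  α_i^2 mod 13 = [1, 10, 4, 3, 1].
  S_2 = Σ v_i α_i^2 r_i = 6·1·6 + 3·10·1 + 11·4·5 + 9·3·11 + 10·1·9 = 673 ≡ 10.
  S = (10, 3, 10) ≠ 0, so r is not a codeword (an error is present).
Step 3: locate the error. For a single error e at position i, S_ℓ = v_i·e·α_i^ℓ, so α_err = S_1/S_0.
  S_0^{−1} = 10^{−1} = 4 (mod 13), so α_err = 3·4 = 12 ≡ 12 = α_5. Error position i = 5.
  Consistency check: S_2/S_1 = 10·9 = 90 ≡ 12 = α_err ✓ (single-error assumption holds).
Step 4: error magnitude e = S_0/v_5 = S_0·∏_{j≠5}(α_5 − α_j) = 10·4 = 40 ≡ 1 (mod 13).
Step 5: correct position 5: c_5 = r_5 − e = 9 − 1 ≡ 8 (mod 13). Hence c = [6, 1, 5, 11, 8].
  Check: interpolating c through the α_i gives m(x) = 7 + 12·x (degree < 2) with m(α_i) = c_i for every i, so c is indeed a codeword.


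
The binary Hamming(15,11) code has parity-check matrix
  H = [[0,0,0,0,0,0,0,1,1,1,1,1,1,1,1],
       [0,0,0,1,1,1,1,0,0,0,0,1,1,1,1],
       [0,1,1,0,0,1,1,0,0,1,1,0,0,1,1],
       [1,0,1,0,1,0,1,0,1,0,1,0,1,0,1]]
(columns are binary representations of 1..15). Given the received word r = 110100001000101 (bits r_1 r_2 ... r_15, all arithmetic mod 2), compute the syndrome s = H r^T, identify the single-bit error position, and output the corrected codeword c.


s = (1, 1, 0, 0)^T, error position = 12, corrected codeword c = 110100001001101

Compute s = H r^T mod 2 one row at a time:
  s_1 = 0 + 1 + 0 + 0 + 0 + 1 + 0 + 1 = 3 ≡ 1 (mod 2).
  s_2 = 1 + 0 + 0 + 0 + 0 + 1 + 0 + 1 = 3 ≡ 1 (mod 2).
  s_3 = 1 + 0 + 0 + 0 + 0 + 0 + 0 + 1 = 2 ≡ 0 (mod 2).
  s_4 = 1 + 0 + 0 + 0 + 1 + 0 + 1 + 1 = 4 ≡ 0 (mod 2).
s = (1, 1, 0, 0)^T — this equals column 12 of H (binary 1100), so error is at position 12.
Correct: flip bit 12 of r = 110100001000101 to get c = 110100001001101.


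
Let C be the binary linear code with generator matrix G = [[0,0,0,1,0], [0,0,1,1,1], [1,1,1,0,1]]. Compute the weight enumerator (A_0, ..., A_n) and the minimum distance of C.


Weight distribution: A_0 = 1, A_1 = 1, A_2 = 2, A_3 = 2, A_4 = 1, A_5 = 1. Minimum distance d = 1.

Enumerate all 2^3 = 8 messages m ∈ F_2^3.
For each, compute codeword c = mG in F_2^5, then tally its weight.
  m = 000 → c = 00000, weight = 0.
  m = 100 → c = 00010, weight = 1.
  m = 010 → c = 00111, weight = 3.
  m = 110 → c = 00101, weight = 2.
  m = 001 → c = 11101, weight = 4.
  m = 101 → c = 11111, weight = 5.
  m = 011 → c = 11010, weight = 3.
  m = 111 → c = 11000, weight = 2.
Tally weights:
  weight 0: 1 codewords.
  weight 1: 1 codewords.
  weight 2: 2 codewords.
  weight 3: 2 codewords.
  weight 4: 1 codewords.
  weight 5: 1 codewords.
Minimum distance d = smallest w > 0 with A_w > 0 = 1.
Sanity: Σ A_w = 8 = 2^3 = 8 ✓.


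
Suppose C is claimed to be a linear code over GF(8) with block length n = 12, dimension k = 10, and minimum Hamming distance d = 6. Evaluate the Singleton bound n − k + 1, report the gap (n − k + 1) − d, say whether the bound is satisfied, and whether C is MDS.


Singleton RHS = n − k + 1 = 3, slack = -3, bound violated (no such code; not MDS).

Singleton bound: d ≤ n − k + 1.
Here n = 12, k = 10, so n − k + 1 = 3.
Given d = 6, check d ≤ 3: NO.
Slack = (n − k + 1) − d = -3.
The slack is negative: d = 6 exceeds n − k + 1 = 3 by 3, so the Singleton bound is violated and no linear [12, 10, 6]_8 code can exist. In particular it is not MDS (MDS requires d = n − k + 1 exactly).
Description: the claimed parameters are [12, 10, 6]_8; such a code would be impossible (violates the Singleton bound).


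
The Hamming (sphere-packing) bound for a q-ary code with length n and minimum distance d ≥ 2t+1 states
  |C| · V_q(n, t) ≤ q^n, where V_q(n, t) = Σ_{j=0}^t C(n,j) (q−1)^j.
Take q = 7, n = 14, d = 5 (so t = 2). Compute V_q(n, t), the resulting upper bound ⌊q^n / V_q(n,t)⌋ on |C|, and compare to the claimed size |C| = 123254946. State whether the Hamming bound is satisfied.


V_q(n, t) = 3361, q^n = 678223072849, Hamming bound = 201792047, |C| = 123254946 ≤ bound (satisfied).

Step 1: Compute V_q(n, t) = Σ_{j=0}^2 C(n, j) (q−1)^j.
  j = 0: C(14,0)·(6)^0 = 1·1 = 1.
  j = 1: C(14,1)·(6)^1 = 14·6 = 84.
  j = 2: C(14,2)·(6)^2 = 91·36 = 3276.
  V_q(n, t) = 1 + 84 + 3276 = 3361.
Step 2: q^n = 7^14 = 678223072849.
Step 3: Hamming bound ⌊q^n / V_q(n,t)⌋ = ⌊678223072849/3361⌋ = 201792047.
Step 4: Compare |C| = 123254946 to 201792047: satisfied.
The claimed |C| lies below the Hamming bound.


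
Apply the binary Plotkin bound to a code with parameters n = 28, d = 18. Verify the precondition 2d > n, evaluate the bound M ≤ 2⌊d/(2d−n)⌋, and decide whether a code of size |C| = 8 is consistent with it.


Plotkin bound M ≤ 4; given |C| = 8 > bound (violated).

Check applicability: 2d = 36, n = 28.
2d − n = 8 > 0, so Plotkin applies.
Compute d/(2d−n) = 18/8 ≈ 2.2500.
⌊d/(2d−n)⌋ = 2.
Plotkin bound: M ≤ 2·2 = 4.
Given |C| = 8, check: VIOLATED.
This |C| is above the Plotkin bound, so no binary code with n = 28, d = 18 and 8 codewords exists.


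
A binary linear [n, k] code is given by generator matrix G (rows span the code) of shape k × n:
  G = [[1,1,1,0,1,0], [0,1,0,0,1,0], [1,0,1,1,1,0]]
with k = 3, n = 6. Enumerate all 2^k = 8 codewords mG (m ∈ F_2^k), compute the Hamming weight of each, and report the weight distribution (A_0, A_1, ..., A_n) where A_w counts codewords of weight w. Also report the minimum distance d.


Weight distribution: A_0 = 1, A_2 = 4, A_4 = 3. Minimum distance d = 2.

Enumerate all 2^3 = 8 messages m ∈ F_2^3.
For each, compute codeword c = mG in F_2^6, then tally its weight.
  m = 000 → c = 000000, weight = 0.
  m = 100 → c = 111010, weight = 4.
  m = 010 → c = 010010, weight = 2.
  m = 110 → c = 101000, weight = 2.
  m = 001 → c = 101110, weight = 4.
  m = 101 → c = 010100, weight = 2.
  m = 011 → c = 111100, weight = 4.
  m = 111 → c = 000110, weight = 2.
Tally weights:
  weight 0: 1 codewords.
  weight 2: 4 codewords.
  weight 4: 3 codewords.
Minimum distance d = smallest w > 0 with A_w > 0 = 2.
Sanity: Σ A_w = 8 = 2^3 = 8 ✓.


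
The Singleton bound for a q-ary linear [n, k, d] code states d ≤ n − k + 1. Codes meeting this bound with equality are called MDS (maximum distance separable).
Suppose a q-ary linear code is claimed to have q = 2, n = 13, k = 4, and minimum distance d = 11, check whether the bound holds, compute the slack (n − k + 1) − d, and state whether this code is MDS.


Singleton RHS = n − k + 1 = 10, slack = -1, bound violated (no such code; not MDS).

Singleton bound: d ≤ n − k + 1.
Here n = 13, k = 4, so n − k + 1 = 10.
Given d = 11, check d ≤ 10: NO.
Slack = (n − k + 1) − d = -1.
The slack is negative: d = 11 exceeds n − k + 1 = 10 by 1, so the Singleton bound is violated and no linear [13, 4, 11]_2 code can exist. In particular it is not MDS (MDS requires d = n − k + 1 exactly).
Description: the claimed parameters are [13, 4, 11]_2; such a code would be impossible (violates the Singleton bound).


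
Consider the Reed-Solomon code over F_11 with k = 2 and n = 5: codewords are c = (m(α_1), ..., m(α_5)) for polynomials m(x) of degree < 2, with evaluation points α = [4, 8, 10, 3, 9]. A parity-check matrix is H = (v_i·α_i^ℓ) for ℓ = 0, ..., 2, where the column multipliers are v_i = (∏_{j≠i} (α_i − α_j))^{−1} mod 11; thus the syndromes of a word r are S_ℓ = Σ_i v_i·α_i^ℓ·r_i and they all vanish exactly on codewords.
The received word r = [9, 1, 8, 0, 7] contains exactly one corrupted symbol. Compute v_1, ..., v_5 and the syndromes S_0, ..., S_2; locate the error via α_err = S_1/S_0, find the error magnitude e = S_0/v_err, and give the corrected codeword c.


S = (10, 2, 7), error at position 5, error magnitude e = 8, c = [9, 1, 8, 0, 10].

Step 1: column multipliers v_i = (∏_{j≠i}(α_i − α_j))^{−1} mod 11.
  i = 1 (α = 4): (4−8)(4−10)(4−3)(4−9) = (−4)·(−6)·1·(−5) = −120 ≡ 1, so v_1 = 1^{−1} = 1 (mod 11).
  i = 2 (α = 8): (8−4)(8−10)(8−3)(8−9) = 4·(−2)·5·(−1) = 40 ≡ 7, so v_2 = 7^{−1} = 8 (mod 11).
  i = 3 (α = 10): (10−4)(10−8)(10−3)(10−9) = 6·2·7·1 = 84 ≡ 7, so v_3 = 7^{−1} = 8 (mod 11).
  i = 4 (α = 3): (3−4)(3−8)(3−10)(3−9) = (−1)·(−5)·(−7)·(−6) = 210 ≡ 1, so v_4 = 1^{−1} = 1 (mod 11).
  i = 5 (α = 9): (9−4)(9−8)(9−10)(9−3) = 5·1·(−1)·6 = −30 ≡ 3, so v_5 = 3^{−1} = 4 (mod 11).
  v = [1, 8, 8, 1, 4].
Step 2: syndromes of r = [9, 1, 8, 0, 7] (all sums mod 11).
  S_0 = Σ v_i r_i = 1·9 + 8·1 + 8·8 + 1·0 + 4·7 = 109 ≡ 10.
  S_1 = Σ v_i α_i r_i = 1·4·9 + 8·8·1 + 8·10·8 + 1·3·0 + 4·9·7 = 992 ≡ 2.
  α_i^2 mod 11 = [5, 9, 1, 9, 4].
  S_2 = Σ v_i α_i^2 r_i = 1·5·9 + 8·9·1 + 8·1·8 + 1·9·0 + 4·4·7 = 293 ≡ 7.
  S = (10, 2, 7) ≠ 0, so r is not a codeword (an error is present).
Step 3: locate the error. For a single error e at position i, S_ℓ = v_i·e·α_i^ℓ, so α_err = S_1/S_0.
  S_0^{−1} = 10^{−1} = 10 (mod 11), so α_err = 2·10 = 20 ≡ 9 = α_5. Error position i = 5.
  Consistency check: S_2/S_1 = 7·6 = 42 ≡ 9 = α_err ✓ (single-error assumption holds).
Step 4: error magnitude e = S_0/v_5 = S_0·∏_{j≠5}(α_5 − α_j) = 10·3 = 30 ≡ 8 (mod 11).
Step 5: correct position 5: c_5 = r_5 − e = 7 − 8 ≡ 10 (mod 11). Hence c = [9, 1, 8, 0, 10].
  Check: interpolating c through the α_i gives m(x) = 6 + 9·x (degree < 2) with m(α_i) = c_i for every i, so c is indeed a codeword.


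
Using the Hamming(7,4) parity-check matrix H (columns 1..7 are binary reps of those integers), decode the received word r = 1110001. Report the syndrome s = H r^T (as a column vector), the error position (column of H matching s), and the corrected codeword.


s = (1, 1, 1)^T, error position = 7, corrected codeword c = 1110000

Compute s = H r^T mod 2 one row at a time:
  s_1 = 0 + 0 + 0 + 1 = 1 ≡ 1 (mod 2).
  s_2 = 1 + 1 + 0 + 1 = 3 ≡ 1 (mod 2).
  s_3 = 1 + 1 + 0 + 1 = 3 ≡ 1 (mod 2).
s = (1, 1, 1)^T — this equals column 7 of H (binary 111), so error is at position 7.
Correct: flip bit 7 of r = 1110001 to get c = 1110000.


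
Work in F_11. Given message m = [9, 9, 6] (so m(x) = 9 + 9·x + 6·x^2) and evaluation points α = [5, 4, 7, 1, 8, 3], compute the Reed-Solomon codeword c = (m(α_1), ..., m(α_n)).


c = [6, 9, 3, 2, 3, 2]

Message polynomial: m(x) = 9 + 9·x + 6·x^2 (mod 11).
For each evaluation point α_i, compute m(α_i) mod 11:
  α_1 = 5: Horner steps 6 → 6 → 6, so m(5) = 6.
  α_2 = 4: Horner steps 6 → 0 → 9, so m(4) = 9.
  α_3 = 7: Horner steps 6 → 7 → 3, so m(7) = 3.
  α_4 = 1: Horner steps 6 → 4 → 2, so m(1) = 2.
  α_5 = 8: Horner steps 6 → 2 → 3, so m(8) = 3.
  α_6 = 3: Horner steps 6 → 5 → 2, so m(3) = 2.
Codeword c = [6, 9, 3, 2, 3, 2] ∈ F_11^6.


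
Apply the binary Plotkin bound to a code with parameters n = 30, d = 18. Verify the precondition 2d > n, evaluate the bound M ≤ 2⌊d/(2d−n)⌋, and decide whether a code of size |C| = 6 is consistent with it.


Plotkin bound M ≤ 6; given |C| = 6 ≤ bound (satisfied).

Check applicability: 2d = 36, n = 30.
2d − n = 6 > 0, so Plotkin applies.
Compute d/(2d−n) = 18/6 ≈ 3.0000.
⌊d/(2d−n)⌋ = 3.
Plotkin bound: M ≤ 2·3 = 6.
Given |C| = 6, check: satisfied.
This |C| is at the Plotkin bound.


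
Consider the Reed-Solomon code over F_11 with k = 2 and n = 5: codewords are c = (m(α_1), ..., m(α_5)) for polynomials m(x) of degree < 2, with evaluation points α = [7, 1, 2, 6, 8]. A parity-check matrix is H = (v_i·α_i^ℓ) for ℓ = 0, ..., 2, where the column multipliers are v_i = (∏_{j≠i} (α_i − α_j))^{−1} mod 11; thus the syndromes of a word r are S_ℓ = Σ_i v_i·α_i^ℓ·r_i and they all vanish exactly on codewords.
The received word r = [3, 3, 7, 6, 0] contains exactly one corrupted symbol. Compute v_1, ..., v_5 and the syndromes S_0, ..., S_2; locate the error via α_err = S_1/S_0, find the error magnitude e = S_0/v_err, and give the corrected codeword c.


S = (4, 4, 4), error at position 2, error magnitude e = 4, c = [3, 10, 7, 6, 0].

Step 1: column multipliers v_i = (∏_{j≠i}(α_i − α_j))^{−1} mod 11.
  i = 1 (α = 7): (7−1)(7−2)(7−6)(7−8) = 6·5·1·(−1) = −30 ≡ 3, so v_1 = 3^{−1} = 4 (mod 11).
  i = 2 (α = 1): (1−7)(1−2)(1−6)(1−8) = (−6)·(−1)·(−5)·(−7) = 210 ≡ 1, so v_2 = 1^{−1} = 1 (mod 11).
  i = 3 (α = 2): (2−7)(2−1)(2−6)(2−8) = (−5)·1·(−4)·(−6) = −120 ≡ 1, so v_3 = 1^{−1} = 1 (mod 11).
  i = 4 (α = 6): (6−7)(6−1)(6−2)(6−8) = (−1)·5·4·(−2) = 40 ≡ 7, so v_4 = 7^{−1} = 8 (mod 11).
  i = 5 (α = 8): (8−7)(8−1)(8−2)(8−6) = 1·7·6·2 = 84 ≡ 7, so v_5 = 7^{−1} = 8 (mod 11).
  v = [4, 1, 1, 8, 8].
Step 2: syndromes of r = [3, 3, 7, 6, 0] (all sums mod 11).
  S_0 = Σ v_i r_i = 4·3 + 1·3 + 1·7 + 8·6 + 8·0 = 70 ≡ 4.
  S_1 = Σ v_i α_i r_i = 4·7·3 + 1·1·3 + 1·2·7 + 8·6·6 + 8·8·0 = 389 ≡ 4.
  α_i^2 mod 11 = [5, 1, 4, 3, 9].
  S_2 = Σ v_i α_i^2 r_i = 4·5·3 + 1·1·3 + 1·4·7 + 8·3·6 + 8·9·0 = 235 ≡ 4.
  S = (4, 4, 4) ≠ 0, so r is not a codeword (an error is present).
Step 3: locate the error. For a single error e at position i, S_ℓ = v_i·e·α_i^ℓ, so α_err = S_1/S_0.
  S_0^{−1} = 4^{−1} = 3 (mod 11), so α_err = 4·3 = 12 ≡ 1 = α_2. Error position i = 2.
  Consistency check: S_2/S_1 = 4·3 = 12 ≡ 1 = α_err ✓ (single-error assumption holds).
Step 4: error magnitude e = S_0/v_2 = S_0·∏_{j≠2}(α_2 − α_j) = 4·1 = 4 ≡ 4 (mod 11).
Step 5: correct position 2: c_2 = r_2 − e = 3 − 4 ≡ 10 (mod 11). Hence c = [3, 10, 7, 6, 0].
  Check: interpolating c through the α_i gives m(x) = 2 + 8·x (degree < 2) with m(α_i) = c_i for every i, so c is indeed a codeword.
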